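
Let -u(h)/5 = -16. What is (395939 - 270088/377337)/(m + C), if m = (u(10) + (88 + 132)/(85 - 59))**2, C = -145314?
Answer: -25248965775995/8767638767742 ≈ -2.8798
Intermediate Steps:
u(h) = 80 (u(h) = -5*(-16) = 80)
m = 1322500/169 (m = (80 + (88 + 132)/(85 - 59))**2 = (80 + 220/26)**2 = (80 + 220*(1/26))**2 = (80 + 110/13)**2 = (1150/13)**2 = 1322500/169 ≈ 7825.4)
(395939 - 270088/377337)/(m + C) = (395939 - 270088/377337)/(1322500/169 - 145314) = (395939 - 270088*1/377337)/(-23235566/169) = (395939 - 270088/377337)*(-169/23235566) = (149402164355/377337)*(-169/23235566) = -25248965775995/8767638767742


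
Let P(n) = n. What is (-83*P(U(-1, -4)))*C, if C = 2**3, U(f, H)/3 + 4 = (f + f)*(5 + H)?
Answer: 11952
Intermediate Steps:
U(f, H) = -12 + 6*f*(5 + H) (U(f, H) = -12 + 3*((f + f)*(5 + H)) = -12 + 3*((2*f)*(5 + H)) = -12 + 3*(2*f*(5 + H)) = -12 + 6*f*(5 + H))
C = 8
(-83*P(U(-1, -4)))*C = -83*(-12 + 30*(-1) + 6*(-4)*(-1))*8 = -83*(-12 - 30 + 24)*8 = -83*(-18)*8 = 1494*8 = 11952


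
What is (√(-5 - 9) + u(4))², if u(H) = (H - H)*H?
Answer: -14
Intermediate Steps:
u(H) = 0 (u(H) = 0*H = 0)
(√(-5 - 9) + u(4))² = (√(-5 - 9) + 0)² = (√(-14) + 0)² = (I*√14 + 0)² = (I*√14)² = -14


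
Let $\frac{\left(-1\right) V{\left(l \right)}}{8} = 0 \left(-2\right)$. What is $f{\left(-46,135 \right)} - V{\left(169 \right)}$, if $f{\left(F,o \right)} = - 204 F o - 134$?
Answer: $1266706$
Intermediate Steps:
$V{\left(l \right)} = 0$ ($V{\left(l \right)} = - 8 \cdot 0 \left(-2\right) = \left(-8\right) 0 = 0$)
$f{\left(F,o \right)} = -134 - 204 F o$ ($f{\left(F,o \right)} = - 204 F o - 134 = -134 - 204 F o$)
$f{\left(-46,135 \right)} - V{\left(169 \right)} = \left(-134 - \left(-9384\right) 135\right) - 0 = \left(-134 + 1266840\right) + 0 = 1266706 + 0 = 1266706$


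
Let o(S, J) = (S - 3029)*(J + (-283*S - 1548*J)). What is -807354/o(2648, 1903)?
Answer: -269118/469052275 ≈ -0.00057375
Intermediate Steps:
o(S, J) = (-3029 + S)*(-1547*J - 283*S) (o(S, J) = (-3029 + S)*(J + (-1548*J - 283*S)) = (-3029 + S)*(-1547*J - 283*S))
-807354/o(2648, 1903) = -807354/(-283*2648² + 857207*2648 + 4685863*1903 - 1547*1903*2648) = -807354/(-283*7011904 + 2269884136 + 8917197289 - 7795555768) = -807354/(-1984368832 + 2269884136 + 8917197289 - 7795555768) = -807354/1407156825 = -807354*1/1407156825 = -269118/469052275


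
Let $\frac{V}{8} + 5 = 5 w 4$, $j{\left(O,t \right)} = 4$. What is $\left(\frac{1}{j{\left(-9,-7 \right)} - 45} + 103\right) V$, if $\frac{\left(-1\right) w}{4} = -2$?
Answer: $\frac{5235280}{41} \approx 1.2769 \cdot 10^{5}$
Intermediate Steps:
$w = 8$ ($w = \left(-4\right) \left(-2\right) = 8$)
$V = 1240$ ($V = -40 + 8 \cdot 5 \cdot 8 \cdot 4 = -40 + 8 \cdot 40 \cdot 4 = -40 + 8 \cdot 160 = -40 + 1280 = 1240$)
$\left(\frac{1}{j{\left(-9,-7 \right)} - 45} + 103\right) V = \left(\frac{1}{4 - 45} + 103\right) 1240 = \left(\frac{1}{-41} + 103\right) 1240 = \left(- \frac{1}{41} + 103\right) 1240 = \frac{4222}{41} \cdot 1240 = \frac{5235280}{41}$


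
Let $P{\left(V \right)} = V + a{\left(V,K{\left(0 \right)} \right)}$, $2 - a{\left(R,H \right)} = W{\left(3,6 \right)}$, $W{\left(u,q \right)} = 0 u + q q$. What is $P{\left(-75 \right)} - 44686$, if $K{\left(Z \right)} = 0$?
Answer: $-44795$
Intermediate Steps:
$W{\left(u,q \right)} = q^{2}$ ($W{\left(u,q \right)} = 0 + q^{2} = q^{2}$)
$a{\left(R,H \right)} = -34$ ($a{\left(R,H \right)} = 2 - 6^{2} = 2 - 36 = -34$)
$P{\left(V \right)} = -34 + V$ ($P{\left(V \right)} = V - 34 = -34 + V$)
$P{\left(-75 \right)} - 44686 = \left(-34 - 75\right) - 44686 = -109 - 44686 = -44795$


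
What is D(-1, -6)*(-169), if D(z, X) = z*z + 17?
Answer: -3042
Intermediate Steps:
D(z, X) = 17 + z² (D(z, X) = z² + 17 = 17 + z²)
D(-1, -6)*(-169) = (17 + (-1)²)*(-169) = (17 + 1)*(-169) = 18*(-169) = -3042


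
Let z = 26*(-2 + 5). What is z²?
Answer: 6084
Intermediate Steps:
z = 78 (z = 26*3 = 78)
z² = 78² = 6084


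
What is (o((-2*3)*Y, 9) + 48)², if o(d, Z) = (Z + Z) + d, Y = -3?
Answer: 7056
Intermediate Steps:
o(d, Z) = d + 2*Z (o(d, Z) = 2*Z + d = d + 2*Z)
(o((-2*3)*Y, 9) + 48)² = ((-2*3*(-3) + 2*9) + 48)² = ((-6*(-3) + 18) + 48)² = ((18 + 18) + 48)² = (36 + 48)² = 84² = 7056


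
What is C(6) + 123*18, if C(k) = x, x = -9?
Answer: 2205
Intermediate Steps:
C(k) = -9
C(6) + 123*18 = -9 + 123*18 = -9 + 2214 = 2205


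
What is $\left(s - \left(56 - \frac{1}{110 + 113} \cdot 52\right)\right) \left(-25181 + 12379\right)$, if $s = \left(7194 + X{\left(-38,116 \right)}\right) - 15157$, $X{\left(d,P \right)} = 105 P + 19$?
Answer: $- \frac{11933921984}{223} \approx -5.3515 \cdot 10^{7}$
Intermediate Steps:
$X{\left(d,P \right)} = 19 + 105 P$
$s = 4236$ ($s = \left(7194 + \left(19 + 105 \cdot 116\right)\right) - 15157 = \left(7194 + \left(19 + 12180\right)\right) - 15157 = \left(7194 + 12199\right) - 15157 = 19393 - 15157 = 4236$)
$\left(s - \left(56 - \frac{1}{110 + 113} \cdot 52\right)\right) \left(-25181 + 12379\right) = \left(4236 - \left(56 - \frac{1}{110 + 113} \cdot 52\right)\right) \left(-25181 + 12379\right) = \left(4236 - \left(56 - \frac{1}{223} \cdot 52\right)\right) \left(-12802\right) = \left(4236 + \left(\frac{1}{223} \cdot 52 - 56\right)\right) \left(-12802\right) = \left(4236 + \left(\frac{52}{223} - 56\right)\right) \left(-12802\right) = \left(4236 - \frac{12436}{223}\right) \left(-12802\right) = \frac{932192}{223} \left(-12802\right) = - \frac{11933921984}{223}$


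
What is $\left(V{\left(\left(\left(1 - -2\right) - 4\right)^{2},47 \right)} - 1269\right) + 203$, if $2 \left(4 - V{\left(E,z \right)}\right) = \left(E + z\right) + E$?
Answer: $- \frac{2173}{2} \approx -1086.5$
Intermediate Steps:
$V{\left(E,z \right)} = 4 - E - \frac{z}{2}$ ($V{\left(E,z \right)} = 4 - \frac{\left(E + z\right) + E}{2} = 4 - \frac{z + 2 E}{2} = 4 - \left(E + \frac{z}{2}\right) = 4 - E - \frac{z}{2}$)
$\left(V{\left(\left(\left(1 - -2\right) - 4\right)^{2},47 \right)} - 1269\right) + 203 = \left(\left(4 - \left(\left(1 - -2\right) - 4\right)^{2} - \frac{47}{2}\right) - 1269\right) + 203 = \left(\left(4 - \left(\left(1 + 2\right) - 4\right)^{2} - \frac{47}{2}\right) - 1269\right) + 203 = \left(\left(4 - \left(3 - 4\right)^{2} - \frac{47}{2}\right) - 1269\right) + 203 = \left(\left(4 - \left(-1\right)^{2} - \frac{47}{2}\right) - 1269\right) + 203 = \left(\left(4 - 1 - \frac{47}{2}\right) - 1269\right) + 203 = \left(- \frac{41}{2} - 1269\right) + 203 = - \frac{2579}{2} + 203 = - \frac{2173}{2}$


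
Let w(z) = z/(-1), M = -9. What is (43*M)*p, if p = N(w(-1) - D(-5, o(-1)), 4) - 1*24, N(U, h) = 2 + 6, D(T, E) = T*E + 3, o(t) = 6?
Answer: 6192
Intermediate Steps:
w(z) = -z (w(z) = z*(-1) = -z)
D(T, E) = 3 + E*T (D(T, E) = E*T + 3 = 3 + E*T)
N(U, h) = 8
p = -16 (p = 8 - 1*24 = 8 - 24 = -16)
(43*M)*p = (43*(-9))*(-16) = -387*(-16) = 6192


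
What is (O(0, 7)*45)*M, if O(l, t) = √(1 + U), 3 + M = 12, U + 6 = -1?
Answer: 405*I*√6 ≈ 992.04*I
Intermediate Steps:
U = -7 (U = -6 - 1 = -7)
M = 9 (M = -3 + 12 = 9)
O(l, t) = I*√6 (O(l, t) = √(1 - 7) = √(-6) = I*√6)
(O(0, 7)*45)*M = ((I*√6)*45)*9 = (45*I*√6)*9 = 405*I*√6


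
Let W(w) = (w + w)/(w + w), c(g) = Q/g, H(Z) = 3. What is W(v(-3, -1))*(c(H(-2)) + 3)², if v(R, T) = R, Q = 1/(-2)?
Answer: 289/36 ≈ 8.0278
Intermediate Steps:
Q = -½ ≈ -0.50000
c(g) = -1/(2*g)
W(w) = 1 (W(w) = (2*w)/((2*w)) = (2*w)*(1/(2*w)) = 1)
W(v(-3, -1))*(c(H(-2)) + 3)² = 1*(-½/3 + 3)² = 1*(-½*⅓ + 3)² = 1*(-⅙ + 3)² = 1*(17/6)² = 1*(289/36) = 289/36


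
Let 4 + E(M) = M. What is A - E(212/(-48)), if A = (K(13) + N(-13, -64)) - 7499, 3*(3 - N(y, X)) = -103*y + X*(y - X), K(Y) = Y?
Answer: -81995/12 ≈ -6832.9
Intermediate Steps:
E(M) = -4 + M
N(y, X) = 3 + 103*y/3 - X*(y - X)/3 (N(y, X) = 3 - (-103*y + X*(y - X))/3 = 3 + (103*y/3 - X*(y - X)/3) = 3 + 103*y/3 - X*(y - X)/3)
A = -20524/3 (A = (13 + (3 + (1/3)*(-64)**2 + (103/3)*(-13) - 1/3*(-64)*(-13))) - 7499 = (13 + (3 + (1/3)*4096 - 1339/3 - 832/3)) - 7499 = (13 + (3 + 4096/3 - 1339/3 - 832/3)) - 7499 = (13 + 1934/3) - 7499 = 1973/3 - 7499 = -20524/3 ≈ -6841.3)
A - E(212/(-48)) = -20524/3 - (-4 + 212/(-48)) = -20524/3 - (-4 + 212*(-1/48)) = -20524/3 - (-4 - 53/12) = -20524/3 - 1*(-101/12) = -20524/3 + 101/12 = -81995/12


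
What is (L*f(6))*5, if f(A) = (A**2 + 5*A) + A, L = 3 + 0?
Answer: 1080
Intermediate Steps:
L = 3
f(A) = A**2 + 6*A
(L*f(6))*5 = (3*(6*(6 + 6)))*5 = (3*(6*12))*5 = (3*72)*5 = 216*5 = 1080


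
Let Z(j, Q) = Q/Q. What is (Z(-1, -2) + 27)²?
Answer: 784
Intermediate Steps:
Z(j, Q) = 1
(Z(-1, -2) + 27)² = (1 + 27)² = 28² = 784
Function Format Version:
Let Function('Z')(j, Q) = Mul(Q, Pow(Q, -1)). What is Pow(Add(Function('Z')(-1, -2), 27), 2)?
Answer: 784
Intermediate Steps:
Function('Z')(j, Q) = 1
Pow(Add(Function('Z')(-1, -2), 27), 2) = Pow(Add(1, 27), 2) = Pow(28, 2) = 784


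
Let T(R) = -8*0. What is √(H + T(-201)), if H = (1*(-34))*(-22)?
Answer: 2*√187 ≈ 27.350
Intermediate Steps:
H = 748 (H = -34*(-22) = 748)
T(R) = 0
√(H + T(-201)) = √(748 + 0) = √748 = 2*√187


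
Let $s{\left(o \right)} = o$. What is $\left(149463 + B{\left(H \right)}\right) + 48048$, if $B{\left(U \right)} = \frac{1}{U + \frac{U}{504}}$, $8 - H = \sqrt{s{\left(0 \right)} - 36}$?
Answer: $\frac{2493577383}{12625} + \frac{756 i}{12625} \approx 1.9751 \cdot 10^{5} + 0.059881 i$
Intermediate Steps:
$H = 8 - 6 i$ ($H = 8 - \sqrt{0 - 36} = 8 - \sqrt{-36} = 8 - 6 i \approx 8.0 - 6.0 i$)
$B{\left(U \right)} = \frac{504}{505 U}$ ($B{\left(U \right)} = \frac{1}{U + U \frac{1}{504}} = \frac{1}{U + \frac{U}{504}} = \frac{1}{\frac{505}{504} U} = \frac{504}{505 U}$)
$\left(149463 + B{\left(H \right)}\right) + 48048 = \left(149463 + \frac{504}{505 \left(8 - 6 i\right)}\right) + 48048 = \left(149463 + \frac{504 \frac{8 + 6 i}{100}}{505}\right) + 48048 = \left(149463 + \frac{126 \left(8 + 6 i\right)}{12625}\right) + 48048 = 197511 + \frac{126 \left(8 + 6 i\right)}{12625}$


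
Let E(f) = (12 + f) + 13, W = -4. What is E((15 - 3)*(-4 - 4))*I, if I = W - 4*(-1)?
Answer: 0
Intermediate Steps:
E(f) = 25 + f
I = 0 (I = -4 - 4*(-1) = -4 + 4 = 0)
E((15 - 3)*(-4 - 4))*I = (25 + (15 - 3)*(-4 - 4))*0 = (25 + 12*(-8))*0 = (25 - 96)*0 = -71*0 = 0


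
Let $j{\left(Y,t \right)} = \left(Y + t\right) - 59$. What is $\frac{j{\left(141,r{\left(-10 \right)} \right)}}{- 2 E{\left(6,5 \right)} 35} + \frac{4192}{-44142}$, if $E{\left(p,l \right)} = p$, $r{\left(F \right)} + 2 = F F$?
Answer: $- \frac{11555}{22071} \approx -0.52354$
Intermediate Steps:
$r{\left(F \right)} = -2 + F^{2}$ ($r{\left(F \right)} = -2 + F F = -2 + F^{2}$)
$j{\left(Y,t \right)} = -59 + Y + t$
$\frac{j{\left(141,r{\left(-10 \right)} \right)}}{- 2 E{\left(6,5 \right)} 35} + \frac{4192}{-44142} = \frac{-59 + 141 - \left(2 - \left(-10\right)^{2}\right)}{\left(-2\right) 6 \cdot 35} + \frac{4192}{-44142} = \frac{-59 + 141 + \left(-2 + 100\right)}{\left(-12\right) 35} + 4192 \left(- \frac{1}{44142}\right) = \frac{-59 + 141 + 98}{-420} - \frac{2096}{22071} = 180 \left(- \frac{1}{420}\right) - \frac{2096}{22071} = - \frac{3}{7} - \frac{2096}{22071} = - \frac{11555}{22071}$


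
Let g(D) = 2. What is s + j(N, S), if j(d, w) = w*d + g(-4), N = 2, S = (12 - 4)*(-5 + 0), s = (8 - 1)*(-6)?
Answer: -120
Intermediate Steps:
s = -42 (s = 7*(-6) = -42)
S = -40 (S = 8*(-5) = -40)
j(d, w) = 2 + d*w (j(d, w) = w*d + 2 = d*w + 2 = 2 + d*w)
s + j(N, S) = -42 + (2 + 2*(-40)) = -42 + (2 - 80) = -42 - 78 = -120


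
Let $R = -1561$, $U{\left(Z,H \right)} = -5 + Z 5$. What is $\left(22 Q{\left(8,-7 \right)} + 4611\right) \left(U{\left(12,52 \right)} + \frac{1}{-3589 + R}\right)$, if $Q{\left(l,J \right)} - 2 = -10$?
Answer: $\frac{251241863}{1030} \approx 2.4392 \cdot 10^{5}$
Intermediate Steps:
$Q{\left(l,J \right)} = -8$ ($Q{\left(l,J \right)} = 2 - 10 = -8$)
$U{\left(Z,H \right)} = -5 + 5 Z$
$\left(22 Q{\left(8,-7 \right)} + 4611\right) \left(U{\left(12,52 \right)} + \frac{1}{-3589 + R}\right) = \left(22 \left(-8\right) + 4611\right) \left(\left(-5 + 5 \cdot 12\right) + \frac{1}{-3589 - 1561}\right) = \left(-176 + 4611\right) \left(\left(-5 + 60\right) + \frac{1}{-5150}\right) = 4435 \left(55 - \frac{1}{5150}\right) = 4435 \cdot \frac{283249}{5150} = \frac{251241863}{1030}$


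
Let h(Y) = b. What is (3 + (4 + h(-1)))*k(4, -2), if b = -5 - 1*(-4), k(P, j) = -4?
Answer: -24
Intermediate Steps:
b = -1 (b = -5 + 4 = -1)
h(Y) = -1
(3 + (4 + h(-1)))*k(4, -2) = (3 + (4 - 1))*(-4) = (3 + 3)*(-4) = 6*(-4) = -24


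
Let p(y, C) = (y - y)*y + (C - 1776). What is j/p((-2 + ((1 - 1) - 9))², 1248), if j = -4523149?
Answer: 4523149/528 ≈ 8566.6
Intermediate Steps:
p(y, C) = -1776 + C (p(y, C) = 0*y + (-1776 + C) = 0 + (-1776 + C) = -1776 + C)
j/p((-2 + ((1 - 1) - 9))², 1248) = -4523149/(-1776 + 1248) = -4523149/(-528) = -4523149*(-1/528) = 4523149/528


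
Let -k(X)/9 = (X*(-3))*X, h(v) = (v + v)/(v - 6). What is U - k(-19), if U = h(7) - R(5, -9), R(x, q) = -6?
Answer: -9727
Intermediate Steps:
h(v) = 2*v/(-6 + v) (h(v) = (2*v)/(-6 + v) = 2*v/(-6 + v))
k(X) = 27*X**2 (k(X) = -9*X*(-3)*X = -9*(-3*X)*X = -(-27)*X**2 = 27*X**2)
U = 20 (U = 2*7/(-6 + 7) - 1*(-6) = 2*7/1 + 6 = 2*7*1 + 6 = 14 + 6 = 20)
U - k(-19) = 20 - 27*(-19)**2 = 20 - 27*361 = 20 - 1*9747 = 20 - 9747 = -9727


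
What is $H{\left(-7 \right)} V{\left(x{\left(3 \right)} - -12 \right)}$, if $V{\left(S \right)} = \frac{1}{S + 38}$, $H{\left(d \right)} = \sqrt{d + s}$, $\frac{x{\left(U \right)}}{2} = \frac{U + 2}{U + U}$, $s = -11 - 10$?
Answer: $\frac{6 i \sqrt{7}}{155} \approx 0.10242 i$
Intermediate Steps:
$s = -21$
$x{\left(U \right)} = \frac{2 + U}{U}$ ($x{\left(U \right)} = 2 \frac{U + 2}{U + U} = 2 \frac{2 + U}{2 U} = \frac{2 + U}{U}$)
$H{\left(d \right)} = \sqrt{-21 + d}$ ($H{\left(d \right)} = \sqrt{d - 21} = \sqrt{-21 + d}$)
$V{\left(S \right)} = \frac{1}{38 + S}$
$H{\left(-7 \right)} V{\left(x{\left(3 \right)} - -12 \right)} = \frac{\sqrt{-21 - 7}}{38 + \left(\frac{2 + 3}{3} - -12\right)} = \frac{\sqrt{-28}}{38 + \left(\frac{1}{3} \cdot 5 + 12\right)} = \frac{2 i \sqrt{7}}{38 + \left(\frac{5}{3} + 12\right)} = \frac{2 i \sqrt{7}}{38 + \frac{41}{3}} = \frac{2 i \sqrt{7}}{\frac{155}{3}} = 2 i \sqrt{7} \cdot \frac{3}{155} = \frac{6 i \sqrt{7}}{155}$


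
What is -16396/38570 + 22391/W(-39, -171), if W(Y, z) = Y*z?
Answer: 19849367/6769035 ≈ 2.9324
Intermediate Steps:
-16396/38570 + 22391/W(-39, -171) = -16396/38570 + 22391/((-39*(-171))) = -16396*1/38570 + 22391/6669 = -8198/19285 + 22391*(1/6669) = -8198/19285 + 22391/6669 = 19849367/6769035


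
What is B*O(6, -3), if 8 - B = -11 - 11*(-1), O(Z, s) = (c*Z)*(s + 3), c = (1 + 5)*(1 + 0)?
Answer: 0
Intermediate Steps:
c = 6 (c = 6*1 = 6)
O(Z, s) = 6*Z*(3 + s) (O(Z, s) = (6*Z)*(s + 3) = (6*Z)*(3 + s) = 6*Z*(3 + s))
B = 8 (B = 8 - (-11 - 11*(-1)) = 8 - (-11 + 11) = 8 - 1*0 = 8 + 0 = 8)
B*O(6, -3) = 8*(6*6*(3 - 3)) = 8*(6*6*0) = 8*0 = 0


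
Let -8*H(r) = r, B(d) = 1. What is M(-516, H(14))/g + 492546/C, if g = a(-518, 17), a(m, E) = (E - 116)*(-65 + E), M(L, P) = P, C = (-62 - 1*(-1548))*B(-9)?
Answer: 4681151983/14122944 ≈ 331.46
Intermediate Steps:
H(r) = -r/8
C = 1486 (C = (-62 - 1*(-1548))*1 = (-62 + 1548)*1 = 1486*1 = 1486)
a(m, E) = (-116 + E)*(-65 + E)
g = 4752 (g = 7540 + 17² - 181*17 = 7540 + 289 - 3077 = 4752)
M(-516, H(14))/g + 492546/C = -⅛*14/4752 + 492546/1486 = -7/4*1/4752 + 492546*(1/1486) = -7/19008 + 246273/743 = 4681151983/14122944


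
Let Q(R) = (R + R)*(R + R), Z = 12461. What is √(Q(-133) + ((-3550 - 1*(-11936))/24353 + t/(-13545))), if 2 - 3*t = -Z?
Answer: √65439236027133705/961695 ≈ 266.00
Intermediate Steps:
t = 12463/3 (t = ⅔ - (-1)*12461/3 = ⅔ - ⅓*(-12461) = ⅔ + 12461/3 = 12463/3 ≈ 4154.3)
Q(R) = 4*R² (Q(R) = (2*R)*(2*R) = 4*R²)
√(Q(-133) + ((-3550 - 1*(-11936))/24353 + t/(-13545))) = √(4*(-133)² + ((-3550 - 1*(-11936))/24353 + (12463/3)/(-13545))) = √(4*17689 + ((-3550 + 11936)*(1/24353) + (12463/3)*(-1/13545))) = √(70756 + (8386*(1/24353) - 12463/40635)) = √(70756 + (1198/3479 - 12463/40635)) = √(70756 + 760279/20195595) = √(1428960280099/20195595) = √65439236027133705/961695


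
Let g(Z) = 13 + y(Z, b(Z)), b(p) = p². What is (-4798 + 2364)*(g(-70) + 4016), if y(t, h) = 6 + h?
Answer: -21747790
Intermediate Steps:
g(Z) = 19 + Z² (g(Z) = 13 + (6 + Z²) = 19 + Z²)
(-4798 + 2364)*(g(-70) + 4016) = (-4798 + 2364)*((19 + (-70)²) + 4016) = -2434*((19 + 4900) + 4016) = -2434*(4919 + 4016) = -2434*8935 = -21747790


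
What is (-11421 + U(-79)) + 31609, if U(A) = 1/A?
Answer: 1594851/79 ≈ 20188.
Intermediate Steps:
(-11421 + U(-79)) + 31609 = (-11421 + 1/(-79)) + 31609 = (-11421 - 1/79) + 31609 = -902260/79 + 31609 = 1594851/79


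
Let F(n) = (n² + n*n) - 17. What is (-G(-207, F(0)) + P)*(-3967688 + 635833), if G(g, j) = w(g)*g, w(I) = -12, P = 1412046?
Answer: -4696456197510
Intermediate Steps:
F(n) = -17 + 2*n² (F(n) = (n² + n²) - 17 = 2*n² - 17 = -17 + 2*n²)
G(g, j) = -12*g
(-G(-207, F(0)) + P)*(-3967688 + 635833) = (-(-12)*(-207) + 1412046)*(-3967688 + 635833) = (-1*2484 + 1412046)*(-3331855) = (-2484 + 1412046)*(-3331855) = 1409562*(-3331855) = -4696456197510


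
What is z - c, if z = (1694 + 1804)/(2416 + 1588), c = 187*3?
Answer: -101943/182 ≈ -560.13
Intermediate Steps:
c = 561
z = 159/182 (z = 3498/4004 = 3498*(1/4004) = 159/182 ≈ 0.87363)
z - c = 159/182 - 1*561 = 159/182 - 561 = -101943/182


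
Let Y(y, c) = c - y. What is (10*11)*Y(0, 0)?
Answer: 0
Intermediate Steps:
(10*11)*Y(0, 0) = (10*11)*(0 - 1*0) = 110*(0 + 0) = 110*0 = 0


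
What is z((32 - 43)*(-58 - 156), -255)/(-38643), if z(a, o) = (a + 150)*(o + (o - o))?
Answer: 212840/12881 ≈ 16.524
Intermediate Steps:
z(a, o) = o*(150 + a) (z(a, o) = (150 + a)*(o + 0) = (150 + a)*o = o*(150 + a))
z((32 - 43)*(-58 - 156), -255)/(-38643) = -255*(150 + (32 - 43)*(-58 - 156))/(-38643) = -255*(150 - 11*(-214))*(-1/38643) = -255*(150 + 2354)*(-1/38643) = -255*2504*(-1/38643) = -638520*(-1/38643) = 212840/12881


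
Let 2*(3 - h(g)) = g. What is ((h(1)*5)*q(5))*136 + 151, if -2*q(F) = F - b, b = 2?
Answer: -2399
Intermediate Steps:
h(g) = 3 - g/2
q(F) = 1 - F/2 (q(F) = -(F - 1*2)/2 = -(F - 2)/2 = -(-2 + F)/2 = 1 - F/2)
((h(1)*5)*q(5))*136 + 151 = (((3 - ½*1)*5)*(1 - ½*5))*136 + 151 = (((3 - ½)*5)*(1 - 5/2))*136 + 151 = (((5/2)*5)*(-3/2))*136 + 151 = ((25/2)*(-3/2))*136 + 151 = -75/4*136 + 151 = -2550 + 151 = -2399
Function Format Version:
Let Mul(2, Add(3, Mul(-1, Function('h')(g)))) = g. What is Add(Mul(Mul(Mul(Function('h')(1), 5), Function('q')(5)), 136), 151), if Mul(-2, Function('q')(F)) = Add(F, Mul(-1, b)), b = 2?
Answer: -2399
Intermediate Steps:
Function('h')(g) = Add(3, Mul(Rational(-1, 2), g))
Function('q')(F) = Add(1, Mul(Rational(-1, 2), F)) (Function('q')(F) = Mul(Rational(-1, 2), Add(F, Mul(-1, 2))) = Mul(Rational(-1, 2), Add(F, -2)) = Mul(Rational(-1, 2), Add(-2, F)) = Add(1, Mul(Rational(-1, 2), F)))
Add(Mul(Mul(Mul(Function('h')(1), 5), Function('q')(5)), 136), 151) = Add(Mul(Mul(Mul(Add(3, Mul(Rational(-1, 2), 1)), 5), Add(1, Mul(Rational(-1, 2), 5))), 136), 151) = Add(Mul(Mul(Mul(Add(3, Rational(-1, 2)), 5), Add(1, Rational(-5, 2))), 136), 151) = Add(Mul(Mul(Mul(Rational(5, 2), 5), Rational(-3, 2)), 136), 151) = Add(Mul(Mul(Rational(25, 2), Rational(-3, 2)), 136), 151) = Add(Mul(Rational(-75, 4), 136), 151) = Add(-2550, 151) = -2399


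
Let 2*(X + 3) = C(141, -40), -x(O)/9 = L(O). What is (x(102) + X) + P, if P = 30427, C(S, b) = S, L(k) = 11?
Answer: 60791/2 ≈ 30396.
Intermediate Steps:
x(O) = -99 (x(O) = -9*11 = -99)
X = 135/2 (X = -3 + (1/2)*141 = -3 + 141/2 = 135/2 ≈ 67.500)
(x(102) + X) + P = (-99 + 135/2) + 30427 = -63/2 + 30427 = 60791/2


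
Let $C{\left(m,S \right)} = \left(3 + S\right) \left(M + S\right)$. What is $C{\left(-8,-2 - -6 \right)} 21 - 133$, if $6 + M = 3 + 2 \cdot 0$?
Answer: $14$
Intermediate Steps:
$M = -3$ ($M = -6 + \left(3 + 2 \cdot 0\right) = -6 + \left(3 + 0\right) = -6 + 3 = -3$)
$C{\left(m,S \right)} = \left(-3 + S\right) \left(3 + S\right)$ ($C{\left(m,S \right)} = \left(3 + S\right) \left(-3 + S\right) = \left(-3 + S\right) \left(3 + S\right)$)
$C{\left(-8,-2 - -6 \right)} 21 - 133 = \left(-9 + \left(-2 - -6\right)^{2}\right) 21 - 133 = \left(-9 + \left(-2 + 6\right)^{2}\right) 21 - 133 = \left(-9 + 4^{2}\right) 21 - 133 = \left(-9 + 16\right) 21 - 133 = 7 \cdot 21 - 133 = 147 - 133 = 14$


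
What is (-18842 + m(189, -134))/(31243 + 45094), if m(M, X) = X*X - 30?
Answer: -916/76337 ≈ -0.011999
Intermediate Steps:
m(M, X) = -30 + X² (m(M, X) = X² - 30 = -30 + X²)
(-18842 + m(189, -134))/(31243 + 45094) = (-18842 + (-30 + (-134)²))/(31243 + 45094) = (-18842 + (-30 + 17956))/76337 = (-18842 + 17926)*(1/76337) = -916*1/76337 = -916/76337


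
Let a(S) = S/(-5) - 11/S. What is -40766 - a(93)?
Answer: -18947486/465 ≈ -40747.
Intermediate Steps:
a(S) = -11/S - S/5 (a(S) = S*(-⅕) - 11/S = -S/5 - 11/S = -11/S - S/5)
-40766 - a(93) = -40766 - (-11/93 - ⅕*93) = -40766 - (-11*1/93 - 93/5) = -40766 - (-11/93 - 93/5) = -40766 - 1*(-8704/465) = -40766 + 8704/465 = -18947486/465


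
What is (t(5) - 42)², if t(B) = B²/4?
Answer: 20449/16 ≈ 1278.1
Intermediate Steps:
t(B) = B²/4 (t(B) = B²*(¼) = B²/4)
(t(5) - 42)² = ((¼)*5² - 42)² = ((¼)*25 - 42)² = (25/4 - 42)² = (-143/4)² = 20449/16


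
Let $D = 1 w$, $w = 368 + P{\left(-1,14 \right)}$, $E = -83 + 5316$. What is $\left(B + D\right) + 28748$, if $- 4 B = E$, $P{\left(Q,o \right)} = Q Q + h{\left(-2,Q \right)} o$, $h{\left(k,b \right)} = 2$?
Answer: $\frac{111347}{4} \approx 27837.0$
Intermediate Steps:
$E = 5233$
$P{\left(Q,o \right)} = Q^{2} + 2 o$ ($P{\left(Q,o \right)} = Q Q + 2 o = Q^{2} + 2 o$)
$B = - \frac{5233}{4}$ ($B = \left(- \frac{1}{4}\right) 5233 = - \frac{5233}{4} \approx -1308.3$)
$w = 397$ ($w = 368 + \left(\left(-1\right)^{2} + 2 \cdot 14\right) = 368 + \left(1 + 28\right) = 368 + 29 = 397$)
$D = 397$ ($D = 1 \cdot 397 = 397$)
$\left(B + D\right) + 28748 = \left(- \frac{5233}{4} + 397\right) + 28748 = - \frac{3645}{4} + 28748 = \frac{111347}{4}$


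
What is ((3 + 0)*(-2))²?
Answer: 36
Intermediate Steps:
((3 + 0)*(-2))² = (3*(-2))² = (-6)² = 36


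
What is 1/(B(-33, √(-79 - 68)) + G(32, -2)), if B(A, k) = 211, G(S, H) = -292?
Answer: -1/81 ≈ -0.012346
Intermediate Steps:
1/(B(-33, √(-79 - 68)) + G(32, -2)) = 1/(211 - 292) = 1/(-81) = -1/81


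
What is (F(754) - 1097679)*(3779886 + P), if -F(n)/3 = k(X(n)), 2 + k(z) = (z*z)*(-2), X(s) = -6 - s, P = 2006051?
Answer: 13700676442599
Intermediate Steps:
k(z) = -2 - 2*z² (k(z) = -2 + (z*z)*(-2) = -2 + z²*(-2) = -2 - 2*z²)
F(n) = 6 + 6*(-6 - n)² (F(n) = -3*(-2 - 2*(-6 - n)²) = 6 + 6*(-6 - n)²)
(F(754) - 1097679)*(3779886 + P) = ((6 + 6*(6 + 754)²) - 1097679)*(3779886 + 2006051) = ((6 + 6*760²) - 1097679)*5785937 = ((6 + 6*577600) - 1097679)*5785937 = ((6 + 3465600) - 1097679)*5785937 = (3465606 - 1097679)*5785937 = 2367927*5785937 = 13700676442599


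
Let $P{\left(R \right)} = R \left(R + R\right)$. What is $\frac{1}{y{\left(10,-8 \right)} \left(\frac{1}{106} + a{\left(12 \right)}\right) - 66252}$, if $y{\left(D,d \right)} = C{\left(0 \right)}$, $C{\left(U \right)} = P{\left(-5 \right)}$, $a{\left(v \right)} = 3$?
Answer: $- \frac{53}{3503381} \approx -1.5128 \cdot 10^{-5}$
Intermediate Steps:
$P{\left(R \right)} = 2 R^{2}$ ($P{\left(R \right)} = R 2 R = 2 R^{2}$)
$C{\left(U \right)} = 50$ ($C{\left(U \right)} = 2 \left(-5\right)^{2} = 2 \cdot 25 = 50$)
$y{\left(D,d \right)} = 50$
$\frac{1}{y{\left(10,-8 \right)} \left(\frac{1}{106} + a{\left(12 \right)}\right) - 66252} = \frac{1}{50 \left(\frac{1}{106} + 3\right) - 66252} = \frac{1}{50 \cdot \frac{319}{106} - 66252} = \frac{1}{\frac{7975}{53} - 66252} = \frac{1}{- \frac{3503381}{53}} = - \frac{53}{3503381}$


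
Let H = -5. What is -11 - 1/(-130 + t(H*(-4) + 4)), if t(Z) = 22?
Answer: -1187/108 ≈ -10.991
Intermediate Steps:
-11 - 1/(-130 + t(H*(-4) + 4)) = -11 - 1/(-130 + 22) = -11 - 1/(-108) = -11 - 1*(-1/108) = -11 + 1/108 = -1187/108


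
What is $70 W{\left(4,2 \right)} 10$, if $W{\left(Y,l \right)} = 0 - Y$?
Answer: $-2800$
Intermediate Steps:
$W{\left(Y,l \right)} = - Y$
$70 W{\left(4,2 \right)} 10 = 70 \left(\left(-1\right) 4\right) 10 = 70 \left(-4\right) 10 = \left(-280\right) 10 = -2800$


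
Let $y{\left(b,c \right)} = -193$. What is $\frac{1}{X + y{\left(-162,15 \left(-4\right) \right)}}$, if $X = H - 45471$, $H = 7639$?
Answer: $- \frac{1}{38025} \approx -2.6298 \cdot 10^{-5}$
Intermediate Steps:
$X = -37832$ ($X = 7639 - 45471 = -37832$)
$\frac{1}{X + y{\left(-162,15 \left(-4\right) \right)}} = \frac{1}{-37832 - 193} = \frac{1}{-38025} = - \frac{1}{38025}$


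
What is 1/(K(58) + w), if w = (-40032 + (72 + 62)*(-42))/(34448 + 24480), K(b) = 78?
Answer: 14732/1137681 ≈ 0.012949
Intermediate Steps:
w = -11415/14732 (w = (-40032 + 134*(-42))/58928 = (-40032 - 5628)*(1/58928) = -45660*1/58928 = -11415/14732 ≈ -0.77484)
1/(K(58) + w) = 1/(78 - 11415/14732) = 1/(1137681/14732) = 14732/1137681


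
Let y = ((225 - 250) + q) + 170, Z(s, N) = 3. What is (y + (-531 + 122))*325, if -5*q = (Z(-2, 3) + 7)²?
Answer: -92300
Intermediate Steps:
q = -20 (q = -(3 + 7)²/5 = -⅕*10² = -⅕*100 = -20)
y = 125 (y = ((225 - 250) - 20) + 170 = (-25 - 20) + 170 = -45 + 170 = 125)
(y + (-531 + 122))*325 = (125 + (-531 + 122))*325 = (125 - 409)*325 = -284*325 = -92300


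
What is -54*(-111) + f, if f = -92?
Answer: 5902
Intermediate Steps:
-54*(-111) + f = -54*(-111) - 92 = 5994 - 92 = 5902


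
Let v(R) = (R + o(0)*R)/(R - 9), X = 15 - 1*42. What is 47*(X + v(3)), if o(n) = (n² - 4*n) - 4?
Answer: -2397/2 ≈ -1198.5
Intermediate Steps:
X = -27 (X = 15 - 42 = -27)
o(n) = -4 + n² - 4*n
v(R) = -3*R/(-9 + R) (v(R) = (R + (-4 + 0² - 4*0)*R)/(R - 9) = (R + (-4 + 0 + 0)*R)/(-9 + R) = (R - 4*R)/(-9 + R) = (-3*R)/(-9 + R) = -3*R/(-9 + R))
47*(X + v(3)) = 47*(-27 - 3*3/(-9 + 3)) = 47*(-27 - 3*3/(-6)) = 47*(-27 - 3*3*(-⅙)) = 47*(-27 + 3/2) = 47*(-51/2) = -2397/2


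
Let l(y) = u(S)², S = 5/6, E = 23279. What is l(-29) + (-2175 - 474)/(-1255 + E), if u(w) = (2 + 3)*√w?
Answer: 1368553/66072 ≈ 20.713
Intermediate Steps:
S = ⅚ (S = 5*(⅙) = ⅚ ≈ 0.83333)
u(w) = 5*√w
l(y) = 125/6 (l(y) = (5*√(⅚))² = (5*(√30/6))² = (5*√30/6)² = 125/6)
l(-29) + (-2175 - 474)/(-1255 + E) = 125/6 + (-2175 - 474)/(-1255 + 23279) = 125/6 - 2649/22024 = 1368553/66072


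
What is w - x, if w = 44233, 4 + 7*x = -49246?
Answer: 358881/7 ≈ 51269.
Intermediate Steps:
x = -49250/7 (x = -4/7 + (⅐)*(-49246) = -4/7 - 49246/7 = -49250/7 ≈ -7035.7)
w - x = 44233 - 1*(-49250/7) = 44233 + 49250/7 = 358881/7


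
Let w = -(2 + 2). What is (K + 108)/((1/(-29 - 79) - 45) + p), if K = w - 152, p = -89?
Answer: 5184/14473 ≈ 0.35818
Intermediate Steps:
w = -4 (w = -1*4 = -4)
K = -156 (K = -4 - 152 = -156)
(K + 108)/((1/(-29 - 79) - 45) + p) = (-156 + 108)/((1/(-29 - 79) - 45) - 89) = -48/((1/(-108) - 45) - 89) = -48/((-1/108 - 45) - 89) = -48/(-4861/108 - 89) = -48/(-14473/108) = -48*(-108/14473) = 5184/14473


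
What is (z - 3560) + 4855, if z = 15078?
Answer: 16373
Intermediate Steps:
(z - 3560) + 4855 = (15078 - 3560) + 4855 = 11518 + 4855 = 16373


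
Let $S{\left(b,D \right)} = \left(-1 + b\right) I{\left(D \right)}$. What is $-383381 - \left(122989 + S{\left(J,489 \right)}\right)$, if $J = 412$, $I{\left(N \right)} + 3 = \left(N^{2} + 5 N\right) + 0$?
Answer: $-99788763$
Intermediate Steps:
$I{\left(N \right)} = -3 + N^{2} + 5 N$ ($I{\left(N \right)} = -3 + \left(\left(N^{2} + 5 N\right) + 0\right) = -3 + \left(N^{2} + 5 N\right) = -3 + N^{2} + 5 N$)
$S{\left(b,D \right)} = \left(-1 + b\right) \left(-3 + D^{2} + 5 D\right)$
$-383381 - \left(122989 + S{\left(J,489 \right)}\right) = -383381 - \left(122989 + \left(-1 + 412\right) \left(-3 + 489^{2} + 5 \cdot 489\right)\right) = -383381 - \left(122989 + 411 \left(-3 + 239121 + 2445\right)\right) = -383381 - \left(122989 + 411 \cdot 241563\right) = -383381 - \left(122989 + 99282393\right) = -383381 - 99405382 = -99788763$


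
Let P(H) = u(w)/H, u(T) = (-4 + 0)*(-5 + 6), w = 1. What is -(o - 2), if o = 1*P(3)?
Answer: 10/3 ≈ 3.3333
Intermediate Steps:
u(T) = -4 (u(T) = -4*1 = -4)
P(H) = -4/H
o = -4/3 (o = 1*(-4/3) = -4/3 ≈ -1.3333)
-(o - 2) = -(-4/3 - 2) = -1*(-10/3) = 10/3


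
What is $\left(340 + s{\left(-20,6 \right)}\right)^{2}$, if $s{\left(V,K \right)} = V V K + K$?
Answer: $7540516$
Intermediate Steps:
$s{\left(V,K \right)} = K + K V^{2}$ ($s{\left(V,K \right)} = V^{2} K + K = K V^{2} + K = K + K V^{2}$)
$\left(340 + s{\left(-20,6 \right)}\right)^{2} = \left(340 + 6 \left(1 + \left(-20\right)^{2}\right)\right)^{2} = \left(340 + 6 \left(1 + 400\right)\right)^{2} = \left(340 + 6 \cdot 401\right)^{2} = \left(340 + 2406\right)^{2} = 2746^{2} = 7540516$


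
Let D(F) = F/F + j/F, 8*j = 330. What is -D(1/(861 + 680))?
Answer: -254269/4 ≈ -63567.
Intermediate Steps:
j = 165/4 (j = (⅛)*330 = 165/4 ≈ 41.250)
D(F) = 1 + 165/(4*F) (D(F) = F/F + 165/(4*F) = 1 + 165/(4*F))
-D(1/(861 + 680)) = -(165/4 + 1/(861 + 680))/(1/(861 + 680)) = -(165/4 + 1/1541)/(1/1541) = -(165/4 + 1/1541)/1/1541 = -1541*254269/6164 = -1*254269/4 = -254269/4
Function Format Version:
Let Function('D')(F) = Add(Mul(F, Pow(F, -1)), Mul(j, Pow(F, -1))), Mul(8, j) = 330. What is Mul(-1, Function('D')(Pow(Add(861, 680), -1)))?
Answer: Rational(-254269, 4) ≈ -63567.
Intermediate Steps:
j = Rational(165, 4) (j = Mul(Rational(1, 8), 330) = Rational(165, 4) ≈ 41.250)
Function('D')(F) = Add(1, Mul(Rational(165, 4), Pow(F, -1))) (Function('D')(F) = Add(Mul(F, Pow(F, -1)), Mul(Rational(165, 4), Pow(F, -1))) = Add(1, Mul(Rational(165, 4), Pow(F, -1))))
Mul(-1, Function('D')(Pow(Add(861, 680), -1))) = Mul(-1, Mul(Pow(Pow(Add(861, 680), -1), -1), Add(Rational(165, 4), Pow(Add(861, 680), -1)))) = Mul(-1, Mul(Pow(Pow(1541, -1), -1), Add(Rational(165, 4), Pow(1541, -1)))) = Mul(-1, Mul(Pow(Rational(1, 1541), -1), Add(Rational(165, 4), Rational(1, 1541)))) = Mul(-1, Mul(1541, Rational(254269, 6164))) = Mul(-1, Rational(254269, 4)) = Rational(-254269, 4)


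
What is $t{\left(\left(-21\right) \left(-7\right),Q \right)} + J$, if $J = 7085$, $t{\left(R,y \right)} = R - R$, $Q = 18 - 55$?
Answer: $7085$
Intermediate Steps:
$Q = -37$
$t{\left(R,y \right)} = 0$
$t{\left(\left(-21\right) \left(-7\right),Q \right)} + J = 0 + 7085 = 7085$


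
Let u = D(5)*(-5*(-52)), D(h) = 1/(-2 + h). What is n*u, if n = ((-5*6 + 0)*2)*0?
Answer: 0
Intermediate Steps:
n = 0 (n = ((-30 + 0)*2)*0 = -30*2*0 = -60*0 = 0)
u = 260/3 (u = (-5*(-52))/(-2 + 5) = 260/3 ≈ 86.667)
n*u = 0*(260/3) = 0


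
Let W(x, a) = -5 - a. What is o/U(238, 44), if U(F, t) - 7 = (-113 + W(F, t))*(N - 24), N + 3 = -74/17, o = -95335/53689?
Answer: -324139/928443877 ≈ -0.00034912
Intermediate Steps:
o = -95335/53689 (o = -95335*1/53689 = -95335/53689 ≈ -1.7757)
N = -125/17 (N = -3 - 74/17 = -125/17 ≈ -7.3529)
U(F, t) = 63013/17 + 533*t/17 (U(F, t) = 7 + (-113 + (-5 - t))*(-125/17 - 24) = 7 + (-118 - t)*(-533/17) = 7 + (62894/17 + 533*t/17) = 63013/17 + 533*t/17)
o/U(238, 44) = -95335/(53689*(63013/17 + (533/17)*44)) = -95335/(53689*(63013/17 + 23452/17)) = -95335/(53689*86465/17) = -95335/53689*17/86465 = -324139/928443877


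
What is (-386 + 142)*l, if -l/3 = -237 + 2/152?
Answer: -3296013/19 ≈ -1.7347e+5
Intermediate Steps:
l = 54033/76 (l = -3*(-237 + 2/152) = -3*(-237 + 2*(1/152)) = -3*(-237 + 1/76) = -3*(-18011/76) = 54033/76 ≈ 710.96)
(-386 + 142)*l = (-386 + 142)*(54033/76) = -244*54033/76 = -3296013/19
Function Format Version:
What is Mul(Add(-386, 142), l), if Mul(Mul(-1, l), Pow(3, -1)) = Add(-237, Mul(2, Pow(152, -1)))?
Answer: Rational(-3296013, 19) ≈ -1.7347e+5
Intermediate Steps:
l = Rational(54033, 76) (l = Mul(-3, Add(-237, Mul(2, Pow(152, -1)))) = Mul(-3, Add(-237, Mul(2, Rational(1, 152)))) = Mul(-3, Add(-237, Rational(1, 76))) = Mul(-3, Rational(-18011, 76)) = Rational(54033, 76) ≈ 710.96)
Mul(Add(-386, 142), l) = Mul(Add(-386, 142), Rational(54033, 76)) = Mul(-244, Rational(54033, 76)) = Rational(-3296013, 19)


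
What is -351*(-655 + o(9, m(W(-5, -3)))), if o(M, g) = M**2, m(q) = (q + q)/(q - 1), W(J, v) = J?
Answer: 201474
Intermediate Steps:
m(q) = 2*q/(-1 + q) (m(q) = (2*q)/(-1 + q) = 2*q/(-1 + q))
-351*(-655 + o(9, m(W(-5, -3)))) = -351*(-655 + 9**2) = -351*(-655 + 81) = -351*(-574) = 201474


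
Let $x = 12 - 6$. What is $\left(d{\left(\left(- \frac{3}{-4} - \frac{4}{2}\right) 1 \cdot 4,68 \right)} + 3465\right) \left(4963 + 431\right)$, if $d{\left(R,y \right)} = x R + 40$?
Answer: $18744150$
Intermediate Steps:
$x = 6$ ($x = 12 - 6 = 6$)
$d{\left(R,y \right)} = 40 + 6 R$ ($d{\left(R,y \right)} = 6 R + 40 = 40 + 6 R$)
$\left(d{\left(\left(- \frac{3}{-4} - \frac{4}{2}\right) 1 \cdot 4,68 \right)} + 3465\right) \left(4963 + 431\right) = \left(\left(40 + 6 \left(- \frac{3}{-4} - \frac{4}{2}\right) 1 \cdot 4\right) + 3465\right) \left(4963 + 431\right) = \left(\left(40 + 6 \left(\left(-3\right) \left(- \frac{1}{4}\right) - 2\right) 1 \cdot 4\right) + 3465\right) 5394 = \left(\left(40 + 6 \left(\frac{3}{4} - 2\right) 1 \cdot 4\right) + 3465\right) 5394 = \left(\left(40 + 6 \left(- \frac{5}{4}\right) 1 \cdot 4\right) + 3465\right) 5394 = \left(\left(40 + 6 \left(\left(- \frac{5}{4}\right) 4\right)\right) + 3465\right) 5394 = \left(\left(40 + 6 \left(-5\right)\right) + 3465\right) 5394 = \left(\left(40 - 30\right) + 3465\right) 5394 = \left(10 + 3465\right) 5394 = 3475 \cdot 5394 = 18744150$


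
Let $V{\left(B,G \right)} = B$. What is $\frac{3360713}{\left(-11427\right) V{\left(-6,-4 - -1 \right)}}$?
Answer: $\frac{3360713}{68562} \approx 49.017$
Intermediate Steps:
$\frac{3360713}{\left(-11427\right) V{\left(-6,-4 - -1 \right)}} = \frac{3360713}{\left(-11427\right) \left(-6\right)} = \frac{3360713}{68562}$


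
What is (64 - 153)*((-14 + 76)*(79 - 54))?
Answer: -137950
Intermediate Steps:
(64 - 153)*((-14 + 76)*(79 - 54)) = -5518*25 = -89*1550 = -137950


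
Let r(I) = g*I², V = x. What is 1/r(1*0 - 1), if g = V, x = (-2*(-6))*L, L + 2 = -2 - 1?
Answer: -1/60 ≈ -0.016667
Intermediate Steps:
L = -5 (L = -2 + (-2 - 1) = -2 - 3 = -5)
x = -60 (x = -2*(-6)*(-5) = 12*(-5) = -60)
V = -60
g = -60
r(I) = -60*I²
1/r(1*0 - 1) = 1/(-60*(1*0 - 1)²) = 1/(-60*(0 - 1)²) = 1/(-60*(-1)²) = 1/(-60*1) = 1/(-60) = -1/60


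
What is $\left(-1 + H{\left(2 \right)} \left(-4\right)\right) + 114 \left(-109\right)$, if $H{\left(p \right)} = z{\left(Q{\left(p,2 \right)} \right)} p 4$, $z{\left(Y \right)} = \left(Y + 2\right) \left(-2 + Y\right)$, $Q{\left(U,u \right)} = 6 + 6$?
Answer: $-16907$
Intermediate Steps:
$Q{\left(U,u \right)} = 12$
$z{\left(Y \right)} = \left(-2 + Y\right) \left(2 + Y\right)$ ($z{\left(Y \right)} = \left(2 + Y\right) \left(-2 + Y\right) = \left(-2 + Y\right) \left(2 + Y\right)$)
$H{\left(p \right)} = 560 p$ ($H{\left(p \right)} = \left(-4 + 12^{2}\right) p 4 = \left(-4 + 144\right) p 4 = 140 p 4 = 560 p$)
$\left(-1 + H{\left(2 \right)} \left(-4\right)\right) + 114 \left(-109\right) = \left(-1 + 560 \cdot 2 \left(-4\right)\right) + 114 \left(-109\right) = \left(-1 + 1120 \left(-4\right)\right) - 12426 = \left(-1 - 4480\right) - 12426 = -4481 - 12426 = -16907$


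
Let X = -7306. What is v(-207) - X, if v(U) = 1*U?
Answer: 7099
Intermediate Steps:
v(U) = U
v(-207) - X = -207 - 1*(-7306) = -207 + 7306 = 7099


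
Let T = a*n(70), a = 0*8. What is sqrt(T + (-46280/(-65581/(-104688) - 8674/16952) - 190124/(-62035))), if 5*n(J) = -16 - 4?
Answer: 2*I*sqrt(402326594649538587001247455)/63171915445 ≈ 635.03*I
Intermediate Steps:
a = 0
n(J) = -4 (n(J) = (-16 - 4)/5 = (1/5)*(-20) = -4)
T = 0 (T = 0*(-4) = 0)
sqrt(T + (-46280/(-65581/(-104688) - 8674/16952) - 190124/(-62035))) = sqrt(0 + (-46280/(-65581/(-104688) - 8674/16952) - 190124/(-62035))) = sqrt(0 + (-46280/(-65581*(-1/104688) - 8674*1/16952) - 190124*(-1/62035))) = sqrt(0 + (-46280/(65581/104688 - 4337/8476) + 190124/62035)) = sqrt(0 + (-46280/25458175/221833872 + 190124/62035)) = sqrt(0 + (-46280*221833872/25458175 + 190124/62035)) = sqrt(0 + (-2053294319232/5091635 + 190124/62035)) = sqrt(0 - 25475029010308876/63171915445) = sqrt(-25475029010308876/63171915445) = 2*I*sqrt(402326594649538587001247455)/63171915445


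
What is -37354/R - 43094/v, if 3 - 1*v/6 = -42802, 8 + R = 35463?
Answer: -22696991/18583485 ≈ -1.2214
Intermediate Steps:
R = 35455 (R = -8 + 35463 = 35455)
v = 256830 (v = 18 - 6*(-42802) = 18 + 256812 = 256830)
-37354/R - 43094/v = -37354/35455 - 43094/256830 = -37354*1/35455 - 43094*1/256830 = -37354/35455 - 21547/128415 = -22696991/18583485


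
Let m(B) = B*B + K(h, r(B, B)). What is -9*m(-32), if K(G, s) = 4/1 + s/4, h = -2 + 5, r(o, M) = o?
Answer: -9180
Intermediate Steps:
h = 3
K(G, s) = 4 + s/4 (K(G, s) = 4*1 + s*(1/4) = 4 + s/4)
m(B) = 4 + B**2 + B/4 (m(B) = B*B + (4 + B/4) = B**2 + (4 + B/4) = 4 + B**2 + B/4)
-9*m(-32) = -9*(4 + (-32)**2 + (1/4)*(-32)) = -9*(4 + 1024 - 8) = -9*1020 = -9180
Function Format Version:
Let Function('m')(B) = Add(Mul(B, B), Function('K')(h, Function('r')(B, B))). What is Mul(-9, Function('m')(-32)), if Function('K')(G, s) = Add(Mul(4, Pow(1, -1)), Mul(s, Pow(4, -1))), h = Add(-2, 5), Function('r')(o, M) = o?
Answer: -9180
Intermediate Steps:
h = 3
Function('K')(G, s) = Add(4, Mul(Rational(1, 4), s)) (Function('K')(G, s) = Add(Mul(4, 1), Mul(s, Rational(1, 4))) = Add(4, Mul(Rational(1, 4), s)))
Function('m')(B) = Add(4, Pow(B, 2), Mul(Rational(1, 4), B)) (Function('m')(B) = Add(Mul(B, B), Add(4, Mul(Rational(1, 4), B))) = Add(Pow(B, 2), Add(4, Mul(Rational(1, 4), B))) = Add(4, Pow(B, 2), Mul(Rational(1, 4), B)))
Mul(-9, Function('m')(-32)) = Mul(-9, Add(4, Pow(-32, 2), Mul(Rational(1, 4), -32))) = Mul(-9, Add(4, 1024, -8)) = Mul(-9, 1020) = -9180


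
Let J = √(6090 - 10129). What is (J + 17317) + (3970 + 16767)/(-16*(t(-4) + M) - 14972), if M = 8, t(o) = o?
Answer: 260357675/15036 + I*√4039 ≈ 17316.0 + 63.553*I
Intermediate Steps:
J = I*√4039 (J = √(-4039) = I*√4039 ≈ 63.553*I)
(J + 17317) + (3970 + 16767)/(-16*(t(-4) + M) - 14972) = (I*√4039 + 17317) + (3970 + 16767)/(-16*(-4 + 8) - 14972) = (17317 + I*√4039) + 20737/(-16*4 - 14972) = (17317 + I*√4039) + 20737/(-64 - 14972) = (17317 + I*√4039) + 20737/(-15036) = (17317 + I*√4039) + 20737*(-1/15036) = (17317 + I*√4039) - 20737/15036 = 260357675/15036 + I*√4039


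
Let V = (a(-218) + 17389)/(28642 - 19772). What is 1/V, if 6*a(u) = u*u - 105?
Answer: 53220/151753 ≈ 0.35070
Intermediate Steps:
a(u) = -35/2 + u**2/6 (a(u) = (u*u - 105)/6 = (u**2 - 105)/6 = (-105 + u**2)/6 = -35/2 + u**2/6)
V = 151753/53220 (V = ((-35/2 + (1/6)*(-218)**2) + 17389)/(28642 - 19772) = ((-35/2 + (1/6)*47524) + 17389)/8870 = ((-35/2 + 23762/3) + 17389)*(1/8870) = (47419/6 + 17389)*(1/8870) = (151753/6)*(1/8870) = 151753/53220 ≈ 2.8514)
1/V = 1/(151753/53220) = 53220/151753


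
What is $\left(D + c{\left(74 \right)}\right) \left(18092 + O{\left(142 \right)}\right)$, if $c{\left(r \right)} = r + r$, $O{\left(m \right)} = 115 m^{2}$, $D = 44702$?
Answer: $104812297200$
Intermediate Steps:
$c{\left(r \right)} = 2 r$
$\left(D + c{\left(74 \right)}\right) \left(18092 + O{\left(142 \right)}\right) = \left(44702 + 2 \cdot 74\right) \left(18092 + 115 \cdot 142^{2}\right) = \left(44702 + 148\right) \left(18092 + 115 \cdot 20164\right) = 44850 \left(18092 + 2318860\right) = 44850 \cdot 2336952 = 104812297200$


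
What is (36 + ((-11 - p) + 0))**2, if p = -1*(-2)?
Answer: 529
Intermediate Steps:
p = 2
(36 + ((-11 - p) + 0))**2 = (36 + ((-11 - 1*2) + 0))**2 = (36 + ((-11 - 2) + 0))**2 = (36 + (-13 + 0))**2 = (36 - 13)**2 = 23**2 = 529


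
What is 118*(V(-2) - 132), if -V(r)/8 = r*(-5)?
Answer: -25016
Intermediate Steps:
V(r) = 40*r (V(r) = -8*r*(-5) = -(-40)*r = 40*r)
118*(V(-2) - 132) = 118*(40*(-2) - 132) = 118*(-80 - 132) = 118*(-212) = -25016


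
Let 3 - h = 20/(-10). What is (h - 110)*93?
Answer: -9765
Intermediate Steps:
h = 5 (h = 3 - 20/(-10) = 3 - 20*(-1)/10 = 3 - 1*(-2) = 3 + 2 = 5)
(h - 110)*93 = (5 - 110)*93 = -105*93 = -9765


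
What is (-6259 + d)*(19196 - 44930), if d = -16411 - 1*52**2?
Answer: 652974516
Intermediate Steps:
d = -19115 (d = -16411 - 1*2704 = -16411 - 2704 = -19115)
(-6259 + d)*(19196 - 44930) = (-6259 - 19115)*(19196 - 44930) = -25374*(-25734) = 652974516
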